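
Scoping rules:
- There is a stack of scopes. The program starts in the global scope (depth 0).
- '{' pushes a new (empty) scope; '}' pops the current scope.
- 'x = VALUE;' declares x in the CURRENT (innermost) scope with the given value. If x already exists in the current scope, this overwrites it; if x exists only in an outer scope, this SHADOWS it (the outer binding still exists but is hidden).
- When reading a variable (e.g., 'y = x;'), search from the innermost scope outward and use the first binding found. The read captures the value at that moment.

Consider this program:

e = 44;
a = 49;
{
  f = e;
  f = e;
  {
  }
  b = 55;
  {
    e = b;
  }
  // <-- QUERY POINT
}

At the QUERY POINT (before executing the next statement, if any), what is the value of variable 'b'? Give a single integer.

Answer: 55

Derivation:
Step 1: declare e=44 at depth 0
Step 2: declare a=49 at depth 0
Step 3: enter scope (depth=1)
Step 4: declare f=(read e)=44 at depth 1
Step 5: declare f=(read e)=44 at depth 1
Step 6: enter scope (depth=2)
Step 7: exit scope (depth=1)
Step 8: declare b=55 at depth 1
Step 9: enter scope (depth=2)
Step 10: declare e=(read b)=55 at depth 2
Step 11: exit scope (depth=1)
Visible at query point: a=49 b=55 e=44 f=44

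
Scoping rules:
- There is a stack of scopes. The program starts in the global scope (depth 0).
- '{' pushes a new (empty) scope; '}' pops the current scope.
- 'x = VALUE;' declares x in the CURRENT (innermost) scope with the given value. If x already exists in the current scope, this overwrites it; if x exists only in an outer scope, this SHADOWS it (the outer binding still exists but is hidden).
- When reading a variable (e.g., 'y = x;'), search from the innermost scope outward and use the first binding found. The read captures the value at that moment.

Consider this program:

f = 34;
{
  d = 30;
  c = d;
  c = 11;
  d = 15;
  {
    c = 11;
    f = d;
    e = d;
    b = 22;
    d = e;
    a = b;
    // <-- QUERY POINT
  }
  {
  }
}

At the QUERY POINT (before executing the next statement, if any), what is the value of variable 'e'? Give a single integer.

Step 1: declare f=34 at depth 0
Step 2: enter scope (depth=1)
Step 3: declare d=30 at depth 1
Step 4: declare c=(read d)=30 at depth 1
Step 5: declare c=11 at depth 1
Step 6: declare d=15 at depth 1
Step 7: enter scope (depth=2)
Step 8: declare c=11 at depth 2
Step 9: declare f=(read d)=15 at depth 2
Step 10: declare e=(read d)=15 at depth 2
Step 11: declare b=22 at depth 2
Step 12: declare d=(read e)=15 at depth 2
Step 13: declare a=(read b)=22 at depth 2
Visible at query point: a=22 b=22 c=11 d=15 e=15 f=15

Answer: 15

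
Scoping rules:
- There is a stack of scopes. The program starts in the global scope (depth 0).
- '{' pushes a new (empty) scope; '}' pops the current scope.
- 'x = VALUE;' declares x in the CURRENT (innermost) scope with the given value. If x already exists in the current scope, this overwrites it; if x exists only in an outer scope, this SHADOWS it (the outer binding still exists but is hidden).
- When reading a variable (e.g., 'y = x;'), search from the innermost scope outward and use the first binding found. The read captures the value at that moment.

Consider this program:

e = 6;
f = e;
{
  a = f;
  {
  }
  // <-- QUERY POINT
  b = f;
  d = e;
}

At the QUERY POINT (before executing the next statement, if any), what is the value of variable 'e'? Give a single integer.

Step 1: declare e=6 at depth 0
Step 2: declare f=(read e)=6 at depth 0
Step 3: enter scope (depth=1)
Step 4: declare a=(read f)=6 at depth 1
Step 5: enter scope (depth=2)
Step 6: exit scope (depth=1)
Visible at query point: a=6 e=6 f=6

Answer: 6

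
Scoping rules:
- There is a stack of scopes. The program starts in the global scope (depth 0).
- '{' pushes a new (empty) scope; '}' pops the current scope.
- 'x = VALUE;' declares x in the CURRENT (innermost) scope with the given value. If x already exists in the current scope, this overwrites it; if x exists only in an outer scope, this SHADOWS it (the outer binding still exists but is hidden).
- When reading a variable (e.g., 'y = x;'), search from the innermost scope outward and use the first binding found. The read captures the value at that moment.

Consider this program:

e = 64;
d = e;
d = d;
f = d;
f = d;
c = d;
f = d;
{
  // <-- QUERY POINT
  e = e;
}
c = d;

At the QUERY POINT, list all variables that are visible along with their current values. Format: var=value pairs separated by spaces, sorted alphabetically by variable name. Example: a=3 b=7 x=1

Answer: c=64 d=64 e=64 f=64

Derivation:
Step 1: declare e=64 at depth 0
Step 2: declare d=(read e)=64 at depth 0
Step 3: declare d=(read d)=64 at depth 0
Step 4: declare f=(read d)=64 at depth 0
Step 5: declare f=(read d)=64 at depth 0
Step 6: declare c=(read d)=64 at depth 0
Step 7: declare f=(read d)=64 at depth 0
Step 8: enter scope (depth=1)
Visible at query point: c=64 d=64 e=64 f=64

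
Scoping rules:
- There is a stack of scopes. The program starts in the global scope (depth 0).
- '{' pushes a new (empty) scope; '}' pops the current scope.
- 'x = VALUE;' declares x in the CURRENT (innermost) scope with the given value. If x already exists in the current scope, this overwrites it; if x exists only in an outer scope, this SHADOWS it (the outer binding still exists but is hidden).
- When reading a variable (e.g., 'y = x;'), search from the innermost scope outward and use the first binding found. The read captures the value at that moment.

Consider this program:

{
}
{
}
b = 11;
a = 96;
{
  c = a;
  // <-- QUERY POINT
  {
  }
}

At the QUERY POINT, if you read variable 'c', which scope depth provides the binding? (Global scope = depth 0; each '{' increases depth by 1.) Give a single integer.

Step 1: enter scope (depth=1)
Step 2: exit scope (depth=0)
Step 3: enter scope (depth=1)
Step 4: exit scope (depth=0)
Step 5: declare b=11 at depth 0
Step 6: declare a=96 at depth 0
Step 7: enter scope (depth=1)
Step 8: declare c=(read a)=96 at depth 1
Visible at query point: a=96 b=11 c=96

Answer: 1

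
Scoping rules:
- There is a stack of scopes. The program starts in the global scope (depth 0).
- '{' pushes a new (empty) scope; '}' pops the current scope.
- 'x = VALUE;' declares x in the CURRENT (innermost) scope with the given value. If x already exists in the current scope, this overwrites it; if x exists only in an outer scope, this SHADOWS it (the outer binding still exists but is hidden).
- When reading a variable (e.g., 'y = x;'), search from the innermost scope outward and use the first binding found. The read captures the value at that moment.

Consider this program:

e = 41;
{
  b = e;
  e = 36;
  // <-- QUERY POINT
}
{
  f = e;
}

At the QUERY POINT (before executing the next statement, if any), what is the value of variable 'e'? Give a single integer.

Answer: 36

Derivation:
Step 1: declare e=41 at depth 0
Step 2: enter scope (depth=1)
Step 3: declare b=(read e)=41 at depth 1
Step 4: declare e=36 at depth 1
Visible at query point: b=41 e=36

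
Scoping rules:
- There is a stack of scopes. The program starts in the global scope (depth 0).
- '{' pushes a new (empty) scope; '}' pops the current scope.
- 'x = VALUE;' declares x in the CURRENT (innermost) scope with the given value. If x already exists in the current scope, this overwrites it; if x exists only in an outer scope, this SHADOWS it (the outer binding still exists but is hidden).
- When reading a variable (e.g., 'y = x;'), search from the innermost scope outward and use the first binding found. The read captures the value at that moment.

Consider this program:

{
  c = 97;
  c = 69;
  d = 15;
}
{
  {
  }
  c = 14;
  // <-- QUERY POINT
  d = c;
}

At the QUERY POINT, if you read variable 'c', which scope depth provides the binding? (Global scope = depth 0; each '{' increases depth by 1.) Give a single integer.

Step 1: enter scope (depth=1)
Step 2: declare c=97 at depth 1
Step 3: declare c=69 at depth 1
Step 4: declare d=15 at depth 1
Step 5: exit scope (depth=0)
Step 6: enter scope (depth=1)
Step 7: enter scope (depth=2)
Step 8: exit scope (depth=1)
Step 9: declare c=14 at depth 1
Visible at query point: c=14

Answer: 1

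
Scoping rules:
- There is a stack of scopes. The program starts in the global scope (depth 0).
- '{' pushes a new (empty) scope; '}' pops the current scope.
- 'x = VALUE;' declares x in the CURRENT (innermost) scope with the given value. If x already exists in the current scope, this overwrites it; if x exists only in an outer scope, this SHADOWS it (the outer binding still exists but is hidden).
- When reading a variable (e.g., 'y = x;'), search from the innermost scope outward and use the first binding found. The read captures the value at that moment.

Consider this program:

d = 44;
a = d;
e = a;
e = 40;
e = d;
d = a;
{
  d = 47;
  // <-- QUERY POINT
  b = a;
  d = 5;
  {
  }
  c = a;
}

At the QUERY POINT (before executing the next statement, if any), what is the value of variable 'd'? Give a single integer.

Step 1: declare d=44 at depth 0
Step 2: declare a=(read d)=44 at depth 0
Step 3: declare e=(read a)=44 at depth 0
Step 4: declare e=40 at depth 0
Step 5: declare e=(read d)=44 at depth 0
Step 6: declare d=(read a)=44 at depth 0
Step 7: enter scope (depth=1)
Step 8: declare d=47 at depth 1
Visible at query point: a=44 d=47 e=44

Answer: 47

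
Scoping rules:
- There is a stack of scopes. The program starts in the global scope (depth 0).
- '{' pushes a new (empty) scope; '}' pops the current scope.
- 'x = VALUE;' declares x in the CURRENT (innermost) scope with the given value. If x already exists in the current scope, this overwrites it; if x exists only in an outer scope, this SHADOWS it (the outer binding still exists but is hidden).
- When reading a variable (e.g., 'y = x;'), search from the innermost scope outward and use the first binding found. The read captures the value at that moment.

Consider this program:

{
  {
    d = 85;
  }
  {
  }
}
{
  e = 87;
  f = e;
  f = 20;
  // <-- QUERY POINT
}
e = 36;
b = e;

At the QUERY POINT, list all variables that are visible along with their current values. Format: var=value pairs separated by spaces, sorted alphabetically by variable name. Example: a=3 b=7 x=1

Answer: e=87 f=20

Derivation:
Step 1: enter scope (depth=1)
Step 2: enter scope (depth=2)
Step 3: declare d=85 at depth 2
Step 4: exit scope (depth=1)
Step 5: enter scope (depth=2)
Step 6: exit scope (depth=1)
Step 7: exit scope (depth=0)
Step 8: enter scope (depth=1)
Step 9: declare e=87 at depth 1
Step 10: declare f=(read e)=87 at depth 1
Step 11: declare f=20 at depth 1
Visible at query point: e=87 f=20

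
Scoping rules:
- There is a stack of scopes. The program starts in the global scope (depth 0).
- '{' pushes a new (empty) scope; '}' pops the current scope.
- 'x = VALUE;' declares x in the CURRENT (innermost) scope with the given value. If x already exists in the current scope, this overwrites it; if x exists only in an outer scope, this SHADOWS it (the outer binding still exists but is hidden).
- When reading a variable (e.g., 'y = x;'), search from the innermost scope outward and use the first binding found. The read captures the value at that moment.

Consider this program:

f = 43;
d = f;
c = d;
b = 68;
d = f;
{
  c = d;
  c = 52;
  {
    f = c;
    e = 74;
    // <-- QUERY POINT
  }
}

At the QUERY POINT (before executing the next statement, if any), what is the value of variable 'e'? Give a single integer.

Step 1: declare f=43 at depth 0
Step 2: declare d=(read f)=43 at depth 0
Step 3: declare c=(read d)=43 at depth 0
Step 4: declare b=68 at depth 0
Step 5: declare d=(read f)=43 at depth 0
Step 6: enter scope (depth=1)
Step 7: declare c=(read d)=43 at depth 1
Step 8: declare c=52 at depth 1
Step 9: enter scope (depth=2)
Step 10: declare f=(read c)=52 at depth 2
Step 11: declare e=74 at depth 2
Visible at query point: b=68 c=52 d=43 e=74 f=52

Answer: 74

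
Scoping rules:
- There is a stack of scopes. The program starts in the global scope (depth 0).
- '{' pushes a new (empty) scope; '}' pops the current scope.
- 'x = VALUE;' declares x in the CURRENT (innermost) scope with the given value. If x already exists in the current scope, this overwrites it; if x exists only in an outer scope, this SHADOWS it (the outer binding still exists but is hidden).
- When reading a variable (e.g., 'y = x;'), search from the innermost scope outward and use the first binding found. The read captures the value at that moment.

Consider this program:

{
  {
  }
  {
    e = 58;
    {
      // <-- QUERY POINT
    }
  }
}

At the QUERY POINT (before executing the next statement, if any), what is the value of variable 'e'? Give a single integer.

Answer: 58

Derivation:
Step 1: enter scope (depth=1)
Step 2: enter scope (depth=2)
Step 3: exit scope (depth=1)
Step 4: enter scope (depth=2)
Step 5: declare e=58 at depth 2
Step 6: enter scope (depth=3)
Visible at query point: e=58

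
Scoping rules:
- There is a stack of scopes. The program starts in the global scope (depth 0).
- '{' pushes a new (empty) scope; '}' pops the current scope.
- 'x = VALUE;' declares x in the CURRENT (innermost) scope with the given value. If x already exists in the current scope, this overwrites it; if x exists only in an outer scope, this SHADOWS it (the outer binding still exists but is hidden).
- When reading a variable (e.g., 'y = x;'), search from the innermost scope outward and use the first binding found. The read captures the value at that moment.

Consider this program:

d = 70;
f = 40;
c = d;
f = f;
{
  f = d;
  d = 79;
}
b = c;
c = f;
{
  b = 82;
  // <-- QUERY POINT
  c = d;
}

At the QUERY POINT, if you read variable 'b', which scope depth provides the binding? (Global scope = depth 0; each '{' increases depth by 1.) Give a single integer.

Step 1: declare d=70 at depth 0
Step 2: declare f=40 at depth 0
Step 3: declare c=(read d)=70 at depth 0
Step 4: declare f=(read f)=40 at depth 0
Step 5: enter scope (depth=1)
Step 6: declare f=(read d)=70 at depth 1
Step 7: declare d=79 at depth 1
Step 8: exit scope (depth=0)
Step 9: declare b=(read c)=70 at depth 0
Step 10: declare c=(read f)=40 at depth 0
Step 11: enter scope (depth=1)
Step 12: declare b=82 at depth 1
Visible at query point: b=82 c=40 d=70 f=40

Answer: 1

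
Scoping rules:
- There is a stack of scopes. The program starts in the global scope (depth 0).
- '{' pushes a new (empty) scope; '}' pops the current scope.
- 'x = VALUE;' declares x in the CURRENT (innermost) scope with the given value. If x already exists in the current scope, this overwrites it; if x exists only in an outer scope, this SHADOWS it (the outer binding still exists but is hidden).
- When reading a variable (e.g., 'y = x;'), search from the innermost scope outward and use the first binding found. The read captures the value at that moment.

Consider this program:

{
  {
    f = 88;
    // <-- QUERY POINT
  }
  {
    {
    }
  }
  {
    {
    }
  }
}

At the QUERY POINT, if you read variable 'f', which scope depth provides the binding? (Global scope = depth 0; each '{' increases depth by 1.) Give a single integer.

Answer: 2

Derivation:
Step 1: enter scope (depth=1)
Step 2: enter scope (depth=2)
Step 3: declare f=88 at depth 2
Visible at query point: f=88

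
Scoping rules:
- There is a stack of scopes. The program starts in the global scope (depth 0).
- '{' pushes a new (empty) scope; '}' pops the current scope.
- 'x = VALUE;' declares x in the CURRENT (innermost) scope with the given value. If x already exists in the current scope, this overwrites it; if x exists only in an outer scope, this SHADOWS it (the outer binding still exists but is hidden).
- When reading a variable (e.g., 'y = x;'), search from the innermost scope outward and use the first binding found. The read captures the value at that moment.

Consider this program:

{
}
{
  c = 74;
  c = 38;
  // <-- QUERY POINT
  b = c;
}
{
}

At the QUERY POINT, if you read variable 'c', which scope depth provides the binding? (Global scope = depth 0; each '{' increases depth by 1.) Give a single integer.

Step 1: enter scope (depth=1)
Step 2: exit scope (depth=0)
Step 3: enter scope (depth=1)
Step 4: declare c=74 at depth 1
Step 5: declare c=38 at depth 1
Visible at query point: c=38

Answer: 1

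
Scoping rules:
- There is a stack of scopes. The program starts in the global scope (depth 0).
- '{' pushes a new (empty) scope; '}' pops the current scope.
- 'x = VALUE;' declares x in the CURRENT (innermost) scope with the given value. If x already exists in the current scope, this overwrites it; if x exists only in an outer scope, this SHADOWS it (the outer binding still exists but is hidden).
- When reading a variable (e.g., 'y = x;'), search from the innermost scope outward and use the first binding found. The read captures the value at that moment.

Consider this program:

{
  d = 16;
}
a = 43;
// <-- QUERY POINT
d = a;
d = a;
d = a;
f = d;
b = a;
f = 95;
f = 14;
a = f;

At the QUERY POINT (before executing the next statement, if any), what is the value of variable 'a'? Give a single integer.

Step 1: enter scope (depth=1)
Step 2: declare d=16 at depth 1
Step 3: exit scope (depth=0)
Step 4: declare a=43 at depth 0
Visible at query point: a=43

Answer: 43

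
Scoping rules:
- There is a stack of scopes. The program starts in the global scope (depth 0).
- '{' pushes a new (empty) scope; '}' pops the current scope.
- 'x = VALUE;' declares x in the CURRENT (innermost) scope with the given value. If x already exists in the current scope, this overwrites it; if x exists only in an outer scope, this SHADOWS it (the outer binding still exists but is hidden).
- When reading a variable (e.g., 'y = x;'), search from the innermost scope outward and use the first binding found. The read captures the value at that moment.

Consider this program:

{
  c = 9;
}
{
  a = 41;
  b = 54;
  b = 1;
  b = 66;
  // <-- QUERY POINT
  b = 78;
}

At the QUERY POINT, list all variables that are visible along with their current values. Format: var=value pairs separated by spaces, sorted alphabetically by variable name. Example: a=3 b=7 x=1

Step 1: enter scope (depth=1)
Step 2: declare c=9 at depth 1
Step 3: exit scope (depth=0)
Step 4: enter scope (depth=1)
Step 5: declare a=41 at depth 1
Step 6: declare b=54 at depth 1
Step 7: declare b=1 at depth 1
Step 8: declare b=66 at depth 1
Visible at query point: a=41 b=66

Answer: a=41 b=66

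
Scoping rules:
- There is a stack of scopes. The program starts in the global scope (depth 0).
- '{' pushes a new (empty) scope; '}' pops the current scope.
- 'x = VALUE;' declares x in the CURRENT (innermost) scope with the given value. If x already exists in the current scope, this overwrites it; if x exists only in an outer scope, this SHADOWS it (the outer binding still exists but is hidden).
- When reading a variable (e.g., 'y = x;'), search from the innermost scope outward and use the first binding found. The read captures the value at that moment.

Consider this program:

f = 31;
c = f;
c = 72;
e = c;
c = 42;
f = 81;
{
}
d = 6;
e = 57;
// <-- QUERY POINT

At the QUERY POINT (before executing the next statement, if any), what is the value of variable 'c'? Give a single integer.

Answer: 42

Derivation:
Step 1: declare f=31 at depth 0
Step 2: declare c=(read f)=31 at depth 0
Step 3: declare c=72 at depth 0
Step 4: declare e=(read c)=72 at depth 0
Step 5: declare c=42 at depth 0
Step 6: declare f=81 at depth 0
Step 7: enter scope (depth=1)
Step 8: exit scope (depth=0)
Step 9: declare d=6 at depth 0
Step 10: declare e=57 at depth 0
Visible at query point: c=42 d=6 e=57 f=81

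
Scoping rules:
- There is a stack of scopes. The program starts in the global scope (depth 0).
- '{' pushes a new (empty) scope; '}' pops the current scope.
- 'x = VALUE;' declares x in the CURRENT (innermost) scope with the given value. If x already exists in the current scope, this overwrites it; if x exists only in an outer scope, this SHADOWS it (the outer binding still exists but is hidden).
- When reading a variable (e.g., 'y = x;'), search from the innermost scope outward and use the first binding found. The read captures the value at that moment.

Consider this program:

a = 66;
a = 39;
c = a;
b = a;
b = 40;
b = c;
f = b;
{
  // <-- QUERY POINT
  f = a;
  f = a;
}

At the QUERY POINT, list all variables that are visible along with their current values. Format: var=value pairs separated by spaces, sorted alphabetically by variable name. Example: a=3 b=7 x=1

Step 1: declare a=66 at depth 0
Step 2: declare a=39 at depth 0
Step 3: declare c=(read a)=39 at depth 0
Step 4: declare b=(read a)=39 at depth 0
Step 5: declare b=40 at depth 0
Step 6: declare b=(read c)=39 at depth 0
Step 7: declare f=(read b)=39 at depth 0
Step 8: enter scope (depth=1)
Visible at query point: a=39 b=39 c=39 f=39

Answer: a=39 b=39 c=39 f=39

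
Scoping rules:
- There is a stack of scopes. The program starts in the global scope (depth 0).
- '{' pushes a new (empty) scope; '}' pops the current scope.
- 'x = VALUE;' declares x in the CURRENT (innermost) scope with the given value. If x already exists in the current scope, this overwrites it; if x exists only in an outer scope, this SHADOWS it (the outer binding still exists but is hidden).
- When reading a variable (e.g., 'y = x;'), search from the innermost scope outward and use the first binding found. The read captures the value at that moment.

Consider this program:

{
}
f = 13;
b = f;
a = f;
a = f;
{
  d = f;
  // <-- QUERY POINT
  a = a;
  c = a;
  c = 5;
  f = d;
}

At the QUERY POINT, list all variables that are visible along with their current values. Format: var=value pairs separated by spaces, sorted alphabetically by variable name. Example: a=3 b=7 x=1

Step 1: enter scope (depth=1)
Step 2: exit scope (depth=0)
Step 3: declare f=13 at depth 0
Step 4: declare b=(read f)=13 at depth 0
Step 5: declare a=(read f)=13 at depth 0
Step 6: declare a=(read f)=13 at depth 0
Step 7: enter scope (depth=1)
Step 8: declare d=(read f)=13 at depth 1
Visible at query point: a=13 b=13 d=13 f=13

Answer: a=13 b=13 d=13 f=13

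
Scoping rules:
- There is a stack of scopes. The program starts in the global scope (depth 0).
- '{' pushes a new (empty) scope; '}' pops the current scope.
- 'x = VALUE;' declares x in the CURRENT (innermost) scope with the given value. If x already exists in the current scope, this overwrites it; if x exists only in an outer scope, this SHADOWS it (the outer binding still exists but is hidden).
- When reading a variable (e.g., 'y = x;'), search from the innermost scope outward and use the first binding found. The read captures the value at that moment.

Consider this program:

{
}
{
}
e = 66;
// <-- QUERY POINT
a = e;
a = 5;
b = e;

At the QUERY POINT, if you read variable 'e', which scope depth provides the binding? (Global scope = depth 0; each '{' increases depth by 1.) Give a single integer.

Answer: 0

Derivation:
Step 1: enter scope (depth=1)
Step 2: exit scope (depth=0)
Step 3: enter scope (depth=1)
Step 4: exit scope (depth=0)
Step 5: declare e=66 at depth 0
Visible at query point: e=66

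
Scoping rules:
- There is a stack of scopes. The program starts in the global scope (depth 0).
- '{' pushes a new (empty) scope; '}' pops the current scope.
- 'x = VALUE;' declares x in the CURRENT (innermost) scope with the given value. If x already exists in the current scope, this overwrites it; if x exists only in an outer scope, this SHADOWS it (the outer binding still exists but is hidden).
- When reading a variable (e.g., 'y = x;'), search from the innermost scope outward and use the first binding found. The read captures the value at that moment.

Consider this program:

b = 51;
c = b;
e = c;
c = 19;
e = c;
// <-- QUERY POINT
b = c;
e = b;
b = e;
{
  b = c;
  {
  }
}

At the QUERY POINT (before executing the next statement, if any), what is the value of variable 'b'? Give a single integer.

Step 1: declare b=51 at depth 0
Step 2: declare c=(read b)=51 at depth 0
Step 3: declare e=(read c)=51 at depth 0
Step 4: declare c=19 at depth 0
Step 5: declare e=(read c)=19 at depth 0
Visible at query point: b=51 c=19 e=19

Answer: 51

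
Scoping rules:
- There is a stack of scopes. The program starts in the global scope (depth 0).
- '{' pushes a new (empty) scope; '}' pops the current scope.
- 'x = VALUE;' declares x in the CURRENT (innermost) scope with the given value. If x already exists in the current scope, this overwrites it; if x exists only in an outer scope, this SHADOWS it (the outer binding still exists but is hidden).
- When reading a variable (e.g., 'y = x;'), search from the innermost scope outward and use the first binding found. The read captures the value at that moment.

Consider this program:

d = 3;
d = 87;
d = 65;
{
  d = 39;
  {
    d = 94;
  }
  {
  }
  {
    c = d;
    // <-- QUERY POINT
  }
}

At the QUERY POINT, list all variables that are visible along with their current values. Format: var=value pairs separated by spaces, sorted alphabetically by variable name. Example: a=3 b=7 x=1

Answer: c=39 d=39

Derivation:
Step 1: declare d=3 at depth 0
Step 2: declare d=87 at depth 0
Step 3: declare d=65 at depth 0
Step 4: enter scope (depth=1)
Step 5: declare d=39 at depth 1
Step 6: enter scope (depth=2)
Step 7: declare d=94 at depth 2
Step 8: exit scope (depth=1)
Step 9: enter scope (depth=2)
Step 10: exit scope (depth=1)
Step 11: enter scope (depth=2)
Step 12: declare c=(read d)=39 at depth 2
Visible at query point: c=39 d=39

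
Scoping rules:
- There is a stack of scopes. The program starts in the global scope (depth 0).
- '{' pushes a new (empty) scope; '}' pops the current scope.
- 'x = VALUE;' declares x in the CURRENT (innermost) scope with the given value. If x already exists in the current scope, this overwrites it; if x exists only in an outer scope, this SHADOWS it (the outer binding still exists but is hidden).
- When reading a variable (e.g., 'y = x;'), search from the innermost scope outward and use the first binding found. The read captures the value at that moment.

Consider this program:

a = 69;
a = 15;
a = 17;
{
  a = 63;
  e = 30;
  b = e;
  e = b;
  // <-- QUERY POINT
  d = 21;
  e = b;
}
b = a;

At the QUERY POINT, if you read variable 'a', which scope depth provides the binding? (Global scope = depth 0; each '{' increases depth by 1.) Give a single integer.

Answer: 1

Derivation:
Step 1: declare a=69 at depth 0
Step 2: declare a=15 at depth 0
Step 3: declare a=17 at depth 0
Step 4: enter scope (depth=1)
Step 5: declare a=63 at depth 1
Step 6: declare e=30 at depth 1
Step 7: declare b=(read e)=30 at depth 1
Step 8: declare e=(read b)=30 at depth 1
Visible at query point: a=63 b=30 e=30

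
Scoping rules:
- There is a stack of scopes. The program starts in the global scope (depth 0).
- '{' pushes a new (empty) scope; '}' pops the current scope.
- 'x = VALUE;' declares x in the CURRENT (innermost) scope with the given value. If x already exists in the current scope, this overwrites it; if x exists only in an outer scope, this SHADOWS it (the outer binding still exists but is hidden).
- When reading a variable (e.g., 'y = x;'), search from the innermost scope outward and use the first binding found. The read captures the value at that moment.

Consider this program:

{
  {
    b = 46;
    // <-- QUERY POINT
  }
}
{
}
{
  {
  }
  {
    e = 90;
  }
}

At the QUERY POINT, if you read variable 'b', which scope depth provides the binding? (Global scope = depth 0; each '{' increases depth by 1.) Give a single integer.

Answer: 2

Derivation:
Step 1: enter scope (depth=1)
Step 2: enter scope (depth=2)
Step 3: declare b=46 at depth 2
Visible at query point: b=46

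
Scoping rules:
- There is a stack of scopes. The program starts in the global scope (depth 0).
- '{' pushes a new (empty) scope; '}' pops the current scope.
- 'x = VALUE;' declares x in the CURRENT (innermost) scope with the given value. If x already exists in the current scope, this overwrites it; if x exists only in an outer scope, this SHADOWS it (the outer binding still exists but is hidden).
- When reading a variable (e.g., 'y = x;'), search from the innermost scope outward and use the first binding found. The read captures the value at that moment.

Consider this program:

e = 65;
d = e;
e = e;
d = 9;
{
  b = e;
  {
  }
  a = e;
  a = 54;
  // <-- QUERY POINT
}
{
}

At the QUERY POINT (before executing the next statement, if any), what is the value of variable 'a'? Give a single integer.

Step 1: declare e=65 at depth 0
Step 2: declare d=(read e)=65 at depth 0
Step 3: declare e=(read e)=65 at depth 0
Step 4: declare d=9 at depth 0
Step 5: enter scope (depth=1)
Step 6: declare b=(read e)=65 at depth 1
Step 7: enter scope (depth=2)
Step 8: exit scope (depth=1)
Step 9: declare a=(read e)=65 at depth 1
Step 10: declare a=54 at depth 1
Visible at query point: a=54 b=65 d=9 e=65

Answer: 54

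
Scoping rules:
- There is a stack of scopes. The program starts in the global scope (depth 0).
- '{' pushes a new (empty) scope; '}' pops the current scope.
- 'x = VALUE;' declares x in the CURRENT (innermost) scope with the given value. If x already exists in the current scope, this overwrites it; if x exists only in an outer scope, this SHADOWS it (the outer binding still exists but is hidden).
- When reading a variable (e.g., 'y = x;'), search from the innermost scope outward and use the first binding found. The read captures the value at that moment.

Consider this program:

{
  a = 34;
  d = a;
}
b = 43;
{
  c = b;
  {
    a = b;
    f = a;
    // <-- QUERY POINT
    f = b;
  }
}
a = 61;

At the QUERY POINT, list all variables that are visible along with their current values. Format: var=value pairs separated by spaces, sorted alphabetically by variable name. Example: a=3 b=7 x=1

Step 1: enter scope (depth=1)
Step 2: declare a=34 at depth 1
Step 3: declare d=(read a)=34 at depth 1
Step 4: exit scope (depth=0)
Step 5: declare b=43 at depth 0
Step 6: enter scope (depth=1)
Step 7: declare c=(read b)=43 at depth 1
Step 8: enter scope (depth=2)
Step 9: declare a=(read b)=43 at depth 2
Step 10: declare f=(read a)=43 at depth 2
Visible at query point: a=43 b=43 c=43 f=43

Answer: a=43 b=43 c=43 f=43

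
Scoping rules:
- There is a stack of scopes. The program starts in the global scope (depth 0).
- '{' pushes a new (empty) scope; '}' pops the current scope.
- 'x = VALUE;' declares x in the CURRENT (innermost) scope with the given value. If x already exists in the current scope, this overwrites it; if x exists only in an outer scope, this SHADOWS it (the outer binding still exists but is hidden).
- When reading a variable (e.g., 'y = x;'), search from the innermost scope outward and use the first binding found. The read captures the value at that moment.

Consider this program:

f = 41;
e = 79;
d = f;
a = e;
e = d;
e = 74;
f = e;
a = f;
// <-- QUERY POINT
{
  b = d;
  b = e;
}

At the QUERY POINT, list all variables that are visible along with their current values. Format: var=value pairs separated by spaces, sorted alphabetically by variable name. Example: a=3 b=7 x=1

Step 1: declare f=41 at depth 0
Step 2: declare e=79 at depth 0
Step 3: declare d=(read f)=41 at depth 0
Step 4: declare a=(read e)=79 at depth 0
Step 5: declare e=(read d)=41 at depth 0
Step 6: declare e=74 at depth 0
Step 7: declare f=(read e)=74 at depth 0
Step 8: declare a=(read f)=74 at depth 0
Visible at query point: a=74 d=41 e=74 f=74

Answer: a=74 d=41 e=74 f=74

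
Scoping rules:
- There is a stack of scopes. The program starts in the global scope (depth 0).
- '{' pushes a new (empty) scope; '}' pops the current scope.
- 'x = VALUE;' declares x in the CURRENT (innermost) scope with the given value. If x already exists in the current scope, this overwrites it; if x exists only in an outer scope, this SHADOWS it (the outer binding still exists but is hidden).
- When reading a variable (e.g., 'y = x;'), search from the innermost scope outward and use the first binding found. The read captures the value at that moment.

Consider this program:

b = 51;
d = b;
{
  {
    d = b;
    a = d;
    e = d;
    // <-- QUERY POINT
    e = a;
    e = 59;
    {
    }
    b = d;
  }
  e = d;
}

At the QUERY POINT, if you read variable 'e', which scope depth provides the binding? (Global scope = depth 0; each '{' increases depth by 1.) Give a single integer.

Answer: 2

Derivation:
Step 1: declare b=51 at depth 0
Step 2: declare d=(read b)=51 at depth 0
Step 3: enter scope (depth=1)
Step 4: enter scope (depth=2)
Step 5: declare d=(read b)=51 at depth 2
Step 6: declare a=(read d)=51 at depth 2
Step 7: declare e=(read d)=51 at depth 2
Visible at query point: a=51 b=51 d=51 e=51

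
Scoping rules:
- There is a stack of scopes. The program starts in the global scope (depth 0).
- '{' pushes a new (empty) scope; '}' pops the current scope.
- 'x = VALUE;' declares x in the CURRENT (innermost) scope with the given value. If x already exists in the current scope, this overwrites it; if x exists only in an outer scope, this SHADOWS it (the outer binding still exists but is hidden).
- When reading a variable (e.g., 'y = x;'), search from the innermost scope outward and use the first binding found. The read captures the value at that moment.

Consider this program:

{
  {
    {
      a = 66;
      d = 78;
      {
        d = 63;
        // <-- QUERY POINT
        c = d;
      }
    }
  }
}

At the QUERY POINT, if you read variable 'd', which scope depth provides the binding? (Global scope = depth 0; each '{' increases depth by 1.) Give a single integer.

Answer: 4

Derivation:
Step 1: enter scope (depth=1)
Step 2: enter scope (depth=2)
Step 3: enter scope (depth=3)
Step 4: declare a=66 at depth 3
Step 5: declare d=78 at depth 3
Step 6: enter scope (depth=4)
Step 7: declare d=63 at depth 4
Visible at query point: a=66 d=63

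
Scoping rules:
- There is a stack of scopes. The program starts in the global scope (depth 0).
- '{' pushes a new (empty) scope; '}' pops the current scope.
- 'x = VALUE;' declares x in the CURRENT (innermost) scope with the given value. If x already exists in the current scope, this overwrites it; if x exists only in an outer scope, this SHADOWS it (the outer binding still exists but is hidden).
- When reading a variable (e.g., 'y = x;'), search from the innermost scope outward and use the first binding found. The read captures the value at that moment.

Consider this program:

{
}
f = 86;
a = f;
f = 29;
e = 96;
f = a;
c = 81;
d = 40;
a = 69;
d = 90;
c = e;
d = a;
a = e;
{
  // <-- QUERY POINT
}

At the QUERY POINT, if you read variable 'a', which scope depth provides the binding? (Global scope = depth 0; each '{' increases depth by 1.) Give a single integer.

Step 1: enter scope (depth=1)
Step 2: exit scope (depth=0)
Step 3: declare f=86 at depth 0
Step 4: declare a=(read f)=86 at depth 0
Step 5: declare f=29 at depth 0
Step 6: declare e=96 at depth 0
Step 7: declare f=(read a)=86 at depth 0
Step 8: declare c=81 at depth 0
Step 9: declare d=40 at depth 0
Step 10: declare a=69 at depth 0
Step 11: declare d=90 at depth 0
Step 12: declare c=(read e)=96 at depth 0
Step 13: declare d=(read a)=69 at depth 0
Step 14: declare a=(read e)=96 at depth 0
Step 15: enter scope (depth=1)
Visible at query point: a=96 c=96 d=69 e=96 f=86

Answer: 0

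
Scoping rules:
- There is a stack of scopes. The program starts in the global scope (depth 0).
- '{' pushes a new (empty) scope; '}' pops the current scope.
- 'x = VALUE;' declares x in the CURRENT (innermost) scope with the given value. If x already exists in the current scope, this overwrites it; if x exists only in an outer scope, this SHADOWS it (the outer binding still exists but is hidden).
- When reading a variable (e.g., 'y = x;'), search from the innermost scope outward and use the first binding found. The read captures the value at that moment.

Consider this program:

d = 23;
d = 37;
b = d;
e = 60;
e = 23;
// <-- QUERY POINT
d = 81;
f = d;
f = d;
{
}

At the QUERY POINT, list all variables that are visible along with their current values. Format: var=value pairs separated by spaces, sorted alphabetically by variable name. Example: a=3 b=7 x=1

Step 1: declare d=23 at depth 0
Step 2: declare d=37 at depth 0
Step 3: declare b=(read d)=37 at depth 0
Step 4: declare e=60 at depth 0
Step 5: declare e=23 at depth 0
Visible at query point: b=37 d=37 e=23

Answer: b=37 d=37 e=23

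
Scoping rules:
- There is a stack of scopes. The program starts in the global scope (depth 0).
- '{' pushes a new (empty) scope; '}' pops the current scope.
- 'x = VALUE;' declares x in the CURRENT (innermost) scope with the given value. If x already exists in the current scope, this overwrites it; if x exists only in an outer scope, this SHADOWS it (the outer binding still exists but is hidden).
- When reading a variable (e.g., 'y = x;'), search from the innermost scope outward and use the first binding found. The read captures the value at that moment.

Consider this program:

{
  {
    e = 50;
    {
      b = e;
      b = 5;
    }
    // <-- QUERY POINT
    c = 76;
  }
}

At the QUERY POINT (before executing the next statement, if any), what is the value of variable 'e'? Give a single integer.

Step 1: enter scope (depth=1)
Step 2: enter scope (depth=2)
Step 3: declare e=50 at depth 2
Step 4: enter scope (depth=3)
Step 5: declare b=(read e)=50 at depth 3
Step 6: declare b=5 at depth 3
Step 7: exit scope (depth=2)
Visible at query point: e=50

Answer: 50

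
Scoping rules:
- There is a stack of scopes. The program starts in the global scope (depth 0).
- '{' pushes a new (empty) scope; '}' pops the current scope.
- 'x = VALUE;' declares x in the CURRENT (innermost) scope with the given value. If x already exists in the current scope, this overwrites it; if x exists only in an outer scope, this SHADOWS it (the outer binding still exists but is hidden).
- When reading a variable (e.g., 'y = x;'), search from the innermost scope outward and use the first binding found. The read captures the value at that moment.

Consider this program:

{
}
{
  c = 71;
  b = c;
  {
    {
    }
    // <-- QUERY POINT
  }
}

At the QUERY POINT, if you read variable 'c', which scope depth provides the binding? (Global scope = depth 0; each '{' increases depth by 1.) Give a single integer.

Step 1: enter scope (depth=1)
Step 2: exit scope (depth=0)
Step 3: enter scope (depth=1)
Step 4: declare c=71 at depth 1
Step 5: declare b=(read c)=71 at depth 1
Step 6: enter scope (depth=2)
Step 7: enter scope (depth=3)
Step 8: exit scope (depth=2)
Visible at query point: b=71 c=71

Answer: 1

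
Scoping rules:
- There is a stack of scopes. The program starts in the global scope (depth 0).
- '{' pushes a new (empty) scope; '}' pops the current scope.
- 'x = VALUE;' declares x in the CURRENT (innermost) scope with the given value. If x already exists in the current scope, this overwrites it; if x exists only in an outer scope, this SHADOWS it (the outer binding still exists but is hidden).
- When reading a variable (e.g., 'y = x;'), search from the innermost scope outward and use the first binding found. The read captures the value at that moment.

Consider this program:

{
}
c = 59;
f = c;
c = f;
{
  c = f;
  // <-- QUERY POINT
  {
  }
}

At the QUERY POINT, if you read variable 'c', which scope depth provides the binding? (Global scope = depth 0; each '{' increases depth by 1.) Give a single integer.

Step 1: enter scope (depth=1)
Step 2: exit scope (depth=0)
Step 3: declare c=59 at depth 0
Step 4: declare f=(read c)=59 at depth 0
Step 5: declare c=(read f)=59 at depth 0
Step 6: enter scope (depth=1)
Step 7: declare c=(read f)=59 at depth 1
Visible at query point: c=59 f=59

Answer: 1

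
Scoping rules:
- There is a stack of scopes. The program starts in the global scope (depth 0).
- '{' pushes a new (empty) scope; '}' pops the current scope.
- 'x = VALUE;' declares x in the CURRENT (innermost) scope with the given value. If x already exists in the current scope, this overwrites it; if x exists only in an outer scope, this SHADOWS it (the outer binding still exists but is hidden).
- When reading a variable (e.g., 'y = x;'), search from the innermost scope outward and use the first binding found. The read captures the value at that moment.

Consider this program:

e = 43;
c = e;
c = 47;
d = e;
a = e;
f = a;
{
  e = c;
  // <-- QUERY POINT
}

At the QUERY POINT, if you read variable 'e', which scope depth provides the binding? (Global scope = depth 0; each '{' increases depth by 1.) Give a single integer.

Step 1: declare e=43 at depth 0
Step 2: declare c=(read e)=43 at depth 0
Step 3: declare c=47 at depth 0
Step 4: declare d=(read e)=43 at depth 0
Step 5: declare a=(read e)=43 at depth 0
Step 6: declare f=(read a)=43 at depth 0
Step 7: enter scope (depth=1)
Step 8: declare e=(read c)=47 at depth 1
Visible at query point: a=43 c=47 d=43 e=47 f=43

Answer: 1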